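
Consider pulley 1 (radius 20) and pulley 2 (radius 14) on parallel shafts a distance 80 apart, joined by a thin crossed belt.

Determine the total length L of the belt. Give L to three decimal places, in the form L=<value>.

L=281.494

crossed belt: β = asin((r1+r2)/C) = asin(34/80) = 25.1507°
wrap1 = wrap2 = π + 2β = 230.3013°
tangent length = C·cosβ = 72.4155
L = (r1+r2)·wrap + 2·C·cosβ = 34·4.0195 + 2·72.4155 = 281.4945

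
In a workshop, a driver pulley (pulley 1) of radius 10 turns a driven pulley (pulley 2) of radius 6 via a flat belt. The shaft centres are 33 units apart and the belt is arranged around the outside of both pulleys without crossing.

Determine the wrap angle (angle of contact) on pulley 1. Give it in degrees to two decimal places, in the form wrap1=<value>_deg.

open belt: β = asin((r2−r1)/C) = asin(-4/33) = -6.9621°
wrap1 = π − 2β = 193.9241°
wrap2 = π + 2β = 166.0759°

wrap1=193.92_deg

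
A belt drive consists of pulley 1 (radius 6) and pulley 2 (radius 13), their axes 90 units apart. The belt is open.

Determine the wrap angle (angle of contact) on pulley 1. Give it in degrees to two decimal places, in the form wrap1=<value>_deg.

open belt: β = asin((r2−r1)/C) = asin(7/90) = 4.4608°
wrap1 = π − 2β = 171.0783°
wrap2 = π + 2β = 188.9217°

wrap1=171.08_deg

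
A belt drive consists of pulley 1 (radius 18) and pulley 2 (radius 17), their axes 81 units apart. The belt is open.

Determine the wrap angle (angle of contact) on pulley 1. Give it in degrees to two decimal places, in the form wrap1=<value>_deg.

open belt: β = asin((r2−r1)/C) = asin(-1/81) = -0.7074°
wrap1 = π − 2β = 181.4147°
wrap2 = π + 2β = 178.5853°

wrap1=181.41_deg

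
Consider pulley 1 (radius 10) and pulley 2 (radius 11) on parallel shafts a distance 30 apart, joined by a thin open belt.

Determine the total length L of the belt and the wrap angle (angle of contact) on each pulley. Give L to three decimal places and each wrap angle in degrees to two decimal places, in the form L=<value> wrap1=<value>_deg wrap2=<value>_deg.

open belt: β = asin((r2−r1)/C) = asin(1/30) = 1.9102°
wrap1 = π − 2β = 176.1796°
wrap2 = π + 2β = 183.8204°
tangent length = C·cosβ = 29.9833
L = r1·wrap1 + r2·wrap2 + 2·C·cosβ = 10·3.0749 + 11·3.2083 + 2·29.9833 = 126.0068

L=126.007 wrap1=176.18_deg wrap2=183.82_deg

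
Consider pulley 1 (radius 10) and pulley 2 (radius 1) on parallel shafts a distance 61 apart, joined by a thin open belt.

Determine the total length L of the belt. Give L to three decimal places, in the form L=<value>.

open belt: β = asin((r2−r1)/C) = asin(-9/61) = -8.4844°
wrap1 = π − 2β = 196.9689°
wrap2 = π + 2β = 163.0311°
tangent length = C·cosβ = 60.3324
L = r1·wrap1 + r2·wrap2 + 2·C·cosβ = 10·3.4378 + 1·2.8454 + 2·60.3324 = 157.8878

L=157.888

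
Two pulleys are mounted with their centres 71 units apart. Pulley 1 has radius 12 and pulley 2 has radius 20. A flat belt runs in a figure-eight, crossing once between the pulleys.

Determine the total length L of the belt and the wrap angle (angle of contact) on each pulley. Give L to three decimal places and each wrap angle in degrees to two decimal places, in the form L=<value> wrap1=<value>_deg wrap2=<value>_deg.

L=257.214 wrap1=233.58_deg wrap2=233.58_deg

crossed belt: β = asin((r1+r2)/C) = asin(32/71) = 26.7889°
wrap1 = wrap2 = π + 2β = 233.5778°
tangent length = C·cosβ = 63.3798
L = (r1+r2)·wrap + 2·C·cosβ = 32·4.0767 + 2·63.3798 = 257.2140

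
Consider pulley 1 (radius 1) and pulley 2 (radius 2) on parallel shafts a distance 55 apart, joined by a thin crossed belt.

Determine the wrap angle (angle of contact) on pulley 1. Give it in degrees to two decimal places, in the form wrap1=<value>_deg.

wrap1=186.25_deg

crossed belt: β = asin((r1+r2)/C) = asin(3/55) = 3.1268°
wrap1 = wrap2 = π + 2β = 186.2536°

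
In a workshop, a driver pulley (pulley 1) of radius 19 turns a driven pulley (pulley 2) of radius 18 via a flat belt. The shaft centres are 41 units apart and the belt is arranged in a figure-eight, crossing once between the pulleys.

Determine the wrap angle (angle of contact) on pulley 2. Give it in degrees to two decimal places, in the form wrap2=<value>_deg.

wrap2=308.96_deg

crossed belt: β = asin((r1+r2)/C) = asin(37/41) = 64.4805°
wrap1 = wrap2 = π + 2β = 308.9611°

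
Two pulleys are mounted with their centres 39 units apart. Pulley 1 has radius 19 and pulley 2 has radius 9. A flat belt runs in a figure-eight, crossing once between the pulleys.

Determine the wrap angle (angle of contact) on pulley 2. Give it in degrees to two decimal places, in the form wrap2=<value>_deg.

wrap2=271.77_deg

crossed belt: β = asin((r1+r2)/C) = asin(28/39) = 45.8854°
wrap1 = wrap2 = π + 2β = 271.7708°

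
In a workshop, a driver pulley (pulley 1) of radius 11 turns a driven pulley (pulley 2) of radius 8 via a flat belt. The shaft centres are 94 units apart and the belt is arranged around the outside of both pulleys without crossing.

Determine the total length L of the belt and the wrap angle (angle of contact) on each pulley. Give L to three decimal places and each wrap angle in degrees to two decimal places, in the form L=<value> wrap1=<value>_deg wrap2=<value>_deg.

open belt: β = asin((r2−r1)/C) = asin(-3/94) = -1.8289°
wrap1 = π − 2β = 183.6578°
wrap2 = π + 2β = 176.3422°
tangent length = C·cosβ = 93.9521
L = r1·wrap1 + r2·wrap2 + 2·C·cosβ = 11·3.2054 + 8·3.0778 + 2·93.9521 = 247.7860

L=247.786 wrap1=183.66_deg wrap2=176.34_deg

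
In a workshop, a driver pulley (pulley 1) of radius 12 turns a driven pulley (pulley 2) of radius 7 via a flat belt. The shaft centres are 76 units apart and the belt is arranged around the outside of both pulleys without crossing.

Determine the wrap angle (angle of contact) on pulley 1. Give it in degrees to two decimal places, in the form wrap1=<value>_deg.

wrap1=187.54_deg

open belt: β = asin((r2−r1)/C) = asin(-5/76) = -3.7722°
wrap1 = π − 2β = 187.5444°
wrap2 = π + 2β = 172.4556°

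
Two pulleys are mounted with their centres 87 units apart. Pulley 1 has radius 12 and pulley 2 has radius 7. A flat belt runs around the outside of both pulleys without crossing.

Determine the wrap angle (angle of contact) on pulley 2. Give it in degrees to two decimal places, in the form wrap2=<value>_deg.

wrap2=173.41_deg

open belt: β = asin((r2−r1)/C) = asin(-5/87) = -3.2947°
wrap1 = π − 2β = 186.5894°
wrap2 = π + 2β = 173.4106°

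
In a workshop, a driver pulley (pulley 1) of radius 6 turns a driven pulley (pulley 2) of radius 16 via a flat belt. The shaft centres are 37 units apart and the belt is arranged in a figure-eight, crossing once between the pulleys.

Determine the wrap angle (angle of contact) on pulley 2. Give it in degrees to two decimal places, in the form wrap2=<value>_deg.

wrap2=252.97_deg

crossed belt: β = asin((r1+r2)/C) = asin(22/37) = 36.4837°
wrap1 = wrap2 = π + 2β = 252.9675°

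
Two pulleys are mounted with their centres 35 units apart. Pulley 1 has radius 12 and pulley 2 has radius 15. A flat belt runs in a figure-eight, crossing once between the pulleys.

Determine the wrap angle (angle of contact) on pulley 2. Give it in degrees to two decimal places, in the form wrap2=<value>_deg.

wrap2=280.96_deg

crossed belt: β = asin((r1+r2)/C) = asin(27/35) = 50.4823°
wrap1 = wrap2 = π + 2β = 280.9647°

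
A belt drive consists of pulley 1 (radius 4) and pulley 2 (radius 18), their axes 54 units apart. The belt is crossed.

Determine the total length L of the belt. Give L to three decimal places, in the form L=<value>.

crossed belt: β = asin((r1+r2)/C) = asin(22/54) = 24.0421°
wrap1 = wrap2 = π + 2β = 228.0842°
tangent length = C·cosβ = 49.3153
L = (r1+r2)·wrap + 2·C·cosβ = 22·3.9808 + 2·49.3153 = 186.2087

L=186.209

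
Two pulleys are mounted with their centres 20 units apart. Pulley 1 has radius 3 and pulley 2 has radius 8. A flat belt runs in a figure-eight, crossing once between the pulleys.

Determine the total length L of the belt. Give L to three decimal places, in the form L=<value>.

L=80.776

crossed belt: β = asin((r1+r2)/C) = asin(11/20) = 33.3670°
wrap1 = wrap2 = π + 2β = 246.7340°
tangent length = C·cosβ = 16.7033
L = (r1+r2)·wrap + 2·C·cosβ = 11·4.3063 + 2·16.7033 = 80.7761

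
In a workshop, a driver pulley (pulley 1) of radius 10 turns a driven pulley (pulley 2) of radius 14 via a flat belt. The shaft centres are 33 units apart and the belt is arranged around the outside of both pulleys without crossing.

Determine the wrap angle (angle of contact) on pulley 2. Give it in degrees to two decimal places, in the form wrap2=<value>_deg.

open belt: β = asin((r2−r1)/C) = asin(4/33) = 6.9621°
wrap1 = π − 2β = 166.0759°
wrap2 = π + 2β = 193.9241°

wrap2=193.92_deg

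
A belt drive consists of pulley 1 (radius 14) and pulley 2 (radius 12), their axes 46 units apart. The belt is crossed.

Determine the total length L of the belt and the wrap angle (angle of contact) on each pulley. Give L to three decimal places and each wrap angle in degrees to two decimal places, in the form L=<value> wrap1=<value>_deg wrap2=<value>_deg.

crossed belt: β = asin((r1+r2)/C) = asin(26/46) = 34.4174°
wrap1 = wrap2 = π + 2β = 248.8348°
tangent length = C·cosβ = 37.9473
L = (r1+r2)·wrap + 2·C·cosβ = 26·4.3430 + 2·37.9473 = 188.8123

L=188.812 wrap1=248.83_deg wrap2=248.83_deg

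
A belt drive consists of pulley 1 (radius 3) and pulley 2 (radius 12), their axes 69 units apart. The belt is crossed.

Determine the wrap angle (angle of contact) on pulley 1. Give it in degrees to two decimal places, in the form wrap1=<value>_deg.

crossed belt: β = asin((r1+r2)/C) = asin(15/69) = 12.5559°
wrap1 = wrap2 = π + 2β = 205.1117°

wrap1=205.11_deg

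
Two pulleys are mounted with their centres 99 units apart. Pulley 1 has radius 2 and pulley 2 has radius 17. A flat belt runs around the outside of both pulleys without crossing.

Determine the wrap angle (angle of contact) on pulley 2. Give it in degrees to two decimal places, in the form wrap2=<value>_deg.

open belt: β = asin((r2−r1)/C) = asin(15/99) = 8.7147°
wrap1 = π − 2β = 162.5705°
wrap2 = π + 2β = 197.4295°

wrap2=197.43_deg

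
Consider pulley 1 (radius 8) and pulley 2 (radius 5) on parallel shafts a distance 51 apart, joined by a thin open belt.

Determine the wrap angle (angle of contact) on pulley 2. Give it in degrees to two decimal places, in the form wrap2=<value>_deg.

wrap2=173.26_deg

open belt: β = asin((r2−r1)/C) = asin(-3/51) = -3.3723°
wrap1 = π − 2β = 186.7446°
wrap2 = π + 2β = 173.2554°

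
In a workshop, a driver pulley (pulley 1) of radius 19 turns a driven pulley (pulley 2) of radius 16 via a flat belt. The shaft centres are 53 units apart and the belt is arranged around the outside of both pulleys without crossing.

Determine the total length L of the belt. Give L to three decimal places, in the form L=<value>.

L=216.126

open belt: β = asin((r2−r1)/C) = asin(-3/53) = -3.2449°
wrap1 = π − 2β = 186.4898°
wrap2 = π + 2β = 173.5102°
tangent length = C·cosβ = 52.9150
L = r1·wrap1 + r2·wrap2 + 2·C·cosβ = 19·3.2549 + 16·3.0283 + 2·52.9150 = 216.1256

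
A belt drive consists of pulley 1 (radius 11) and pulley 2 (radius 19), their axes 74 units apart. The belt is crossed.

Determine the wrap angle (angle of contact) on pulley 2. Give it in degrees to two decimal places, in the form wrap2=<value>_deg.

wrap2=227.83_deg

crossed belt: β = asin((r1+r2)/C) = asin(30/74) = 23.9165°
wrap1 = wrap2 = π + 2β = 227.8331°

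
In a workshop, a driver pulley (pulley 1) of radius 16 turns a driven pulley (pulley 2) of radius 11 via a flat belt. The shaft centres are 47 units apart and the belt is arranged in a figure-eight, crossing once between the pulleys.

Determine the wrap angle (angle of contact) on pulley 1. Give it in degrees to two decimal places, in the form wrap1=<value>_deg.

wrap1=250.12_deg

crossed belt: β = asin((r1+r2)/C) = asin(27/47) = 35.0624°
wrap1 = wrap2 = π + 2β = 250.1248°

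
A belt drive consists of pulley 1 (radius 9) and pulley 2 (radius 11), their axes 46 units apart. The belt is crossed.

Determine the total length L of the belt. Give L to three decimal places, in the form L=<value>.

L=163.673

crossed belt: β = asin((r1+r2)/C) = asin(20/46) = 25.7715°
wrap1 = wrap2 = π + 2β = 231.5429°
tangent length = C·cosβ = 41.4246
L = (r1+r2)·wrap + 2·C·cosβ = 20·4.0412 + 2·41.4246 = 163.6730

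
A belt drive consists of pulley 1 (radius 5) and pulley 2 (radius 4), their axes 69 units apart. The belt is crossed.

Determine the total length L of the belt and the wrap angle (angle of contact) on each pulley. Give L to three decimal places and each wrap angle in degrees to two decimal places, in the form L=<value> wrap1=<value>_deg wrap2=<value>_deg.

L=167.450 wrap1=194.99_deg wrap2=194.99_deg

crossed belt: β = asin((r1+r2)/C) = asin(9/69) = 7.4947°
wrap1 = wrap2 = π + 2β = 194.9894°
tangent length = C·cosβ = 68.4105
L = (r1+r2)·wrap + 2·C·cosβ = 9·3.4032 + 2·68.4105 = 167.4499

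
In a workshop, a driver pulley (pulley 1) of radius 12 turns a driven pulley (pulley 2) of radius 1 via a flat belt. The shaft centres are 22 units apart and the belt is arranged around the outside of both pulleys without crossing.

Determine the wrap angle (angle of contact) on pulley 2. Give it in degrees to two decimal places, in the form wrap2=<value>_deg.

open belt: β = asin((r2−r1)/C) = asin(-11/22) = -30.0000°
wrap1 = π − 2β = 240.0000°
wrap2 = π + 2β = 120.0000°

wrap2=120.00_deg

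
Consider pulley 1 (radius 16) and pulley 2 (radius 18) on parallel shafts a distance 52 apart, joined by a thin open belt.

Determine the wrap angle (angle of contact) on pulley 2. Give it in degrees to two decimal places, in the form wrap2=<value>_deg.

open belt: β = asin((r2−r1)/C) = asin(2/52) = 2.2042°
wrap1 = π − 2β = 175.5915°
wrap2 = π + 2β = 184.4085°

wrap2=184.41_deg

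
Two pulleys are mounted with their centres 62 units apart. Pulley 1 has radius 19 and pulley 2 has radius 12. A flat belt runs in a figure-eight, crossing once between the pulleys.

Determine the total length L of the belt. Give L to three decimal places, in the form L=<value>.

crossed belt: β = asin((r1+r2)/C) = asin(31/62) = 30.0000°
wrap1 = wrap2 = π + 2β = 240.0000°
tangent length = C·cosβ = 53.6936
L = (r1+r2)·wrap + 2·C·cosβ = 31·4.1888 + 2·53.6936 = 237.2396

L=237.240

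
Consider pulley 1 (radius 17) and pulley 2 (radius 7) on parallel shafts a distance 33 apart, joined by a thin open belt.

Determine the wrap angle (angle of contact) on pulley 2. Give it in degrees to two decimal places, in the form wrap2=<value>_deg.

open belt: β = asin((r2−r1)/C) = asin(-10/33) = -17.6397°
wrap1 = π − 2β = 215.2794°
wrap2 = π + 2β = 144.7206°

wrap2=144.72_deg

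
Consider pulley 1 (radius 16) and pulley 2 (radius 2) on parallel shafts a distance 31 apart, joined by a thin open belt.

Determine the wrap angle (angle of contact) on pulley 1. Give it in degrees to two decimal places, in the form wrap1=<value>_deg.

open belt: β = asin((r2−r1)/C) = asin(-14/31) = -26.8472°
wrap1 = π − 2β = 233.6944°
wrap2 = π + 2β = 126.3056°

wrap1=233.69_deg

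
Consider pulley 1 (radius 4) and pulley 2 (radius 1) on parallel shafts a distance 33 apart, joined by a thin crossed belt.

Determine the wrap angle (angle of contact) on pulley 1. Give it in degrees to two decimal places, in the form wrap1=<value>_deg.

wrap1=197.43_deg

crossed belt: β = asin((r1+r2)/C) = asin(5/33) = 8.7147°
wrap1 = wrap2 = π + 2β = 197.4295°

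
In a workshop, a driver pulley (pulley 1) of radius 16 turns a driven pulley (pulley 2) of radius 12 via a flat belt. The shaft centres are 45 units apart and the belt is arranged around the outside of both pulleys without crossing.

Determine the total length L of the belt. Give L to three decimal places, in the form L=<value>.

open belt: β = asin((r2−r1)/C) = asin(-4/45) = -5.0997°
wrap1 = π − 2β = 190.1994°
wrap2 = π + 2β = 169.8006°
tangent length = C·cosβ = 44.8219
L = r1·wrap1 + r2·wrap2 + 2·C·cosβ = 16·3.3196 + 12·2.9636 + 2·44.8219 = 178.3204

L=178.320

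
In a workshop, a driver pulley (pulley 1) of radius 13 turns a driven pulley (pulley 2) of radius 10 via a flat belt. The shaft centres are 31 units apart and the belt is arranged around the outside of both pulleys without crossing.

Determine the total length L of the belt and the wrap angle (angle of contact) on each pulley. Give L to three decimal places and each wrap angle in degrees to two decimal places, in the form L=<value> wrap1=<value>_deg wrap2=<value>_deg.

open belt: β = asin((r2−r1)/C) = asin(-3/31) = -5.5534°
wrap1 = π − 2β = 191.1069°
wrap2 = π + 2β = 168.8931°
tangent length = C·cosβ = 30.8545
L = r1·wrap1 + r2·wrap2 + 2·C·cosβ = 13·3.3354 + 10·2.9477 + 2·30.8545 = 134.5472

L=134.547 wrap1=191.11_deg wrap2=168.89_deg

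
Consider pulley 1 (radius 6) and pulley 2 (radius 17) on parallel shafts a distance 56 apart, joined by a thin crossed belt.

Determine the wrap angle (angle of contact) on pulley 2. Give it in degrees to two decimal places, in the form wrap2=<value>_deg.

wrap2=228.50_deg

crossed belt: β = asin((r1+r2)/C) = asin(23/56) = 24.2497°
wrap1 = wrap2 = π + 2β = 228.4994°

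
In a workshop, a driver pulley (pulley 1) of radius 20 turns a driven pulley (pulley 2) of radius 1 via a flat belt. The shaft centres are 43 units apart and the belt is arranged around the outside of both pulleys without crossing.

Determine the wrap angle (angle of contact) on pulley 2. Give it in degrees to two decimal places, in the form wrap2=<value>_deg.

wrap2=127.55_deg

open belt: β = asin((r2−r1)/C) = asin(-19/43) = -26.2226°
wrap1 = π − 2β = 232.4453°
wrap2 = π + 2β = 127.5547°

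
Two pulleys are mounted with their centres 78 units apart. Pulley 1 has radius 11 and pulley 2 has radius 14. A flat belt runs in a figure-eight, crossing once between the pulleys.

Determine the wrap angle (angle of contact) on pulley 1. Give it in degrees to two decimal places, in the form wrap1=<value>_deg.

wrap1=217.39_deg

crossed belt: β = asin((r1+r2)/C) = asin(25/78) = 18.6939°
wrap1 = wrap2 = π + 2β = 217.3879°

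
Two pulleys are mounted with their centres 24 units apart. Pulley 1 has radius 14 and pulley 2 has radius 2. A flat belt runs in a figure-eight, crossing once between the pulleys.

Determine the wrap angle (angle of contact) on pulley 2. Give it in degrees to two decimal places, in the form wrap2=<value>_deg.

crossed belt: β = asin((r1+r2)/C) = asin(16/24) = 41.8103°
wrap1 = wrap2 = π + 2β = 263.6206°

wrap2=263.62_deg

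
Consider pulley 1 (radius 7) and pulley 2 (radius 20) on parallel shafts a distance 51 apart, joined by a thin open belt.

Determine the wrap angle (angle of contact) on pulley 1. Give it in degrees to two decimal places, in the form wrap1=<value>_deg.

wrap1=150.46_deg

open belt: β = asin((r2−r1)/C) = asin(13/51) = 14.7678°
wrap1 = π − 2β = 150.4644°
wrap2 = π + 2β = 209.5356°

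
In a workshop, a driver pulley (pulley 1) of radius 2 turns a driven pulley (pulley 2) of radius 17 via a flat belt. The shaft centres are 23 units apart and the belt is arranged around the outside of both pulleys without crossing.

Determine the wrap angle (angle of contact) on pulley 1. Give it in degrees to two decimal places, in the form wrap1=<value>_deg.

open belt: β = asin((r2−r1)/C) = asin(15/23) = 40.7057°
wrap1 = π − 2β = 98.5886°
wrap2 = π + 2β = 261.4114°

wrap1=98.59_deg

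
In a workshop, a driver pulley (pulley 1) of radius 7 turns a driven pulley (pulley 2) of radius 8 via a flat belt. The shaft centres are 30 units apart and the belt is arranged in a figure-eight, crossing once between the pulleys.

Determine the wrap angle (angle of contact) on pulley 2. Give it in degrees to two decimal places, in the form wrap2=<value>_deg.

crossed belt: β = asin((r1+r2)/C) = asin(15/30) = 30.0000°
wrap1 = wrap2 = π + 2β = 240.0000°

wrap2=240.00_deg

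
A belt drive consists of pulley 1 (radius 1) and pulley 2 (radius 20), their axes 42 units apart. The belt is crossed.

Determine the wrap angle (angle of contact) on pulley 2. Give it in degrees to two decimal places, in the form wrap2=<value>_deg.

wrap2=240.00_deg

crossed belt: β = asin((r1+r2)/C) = asin(21/42) = 30.0000°
wrap1 = wrap2 = π + 2β = 240.0000°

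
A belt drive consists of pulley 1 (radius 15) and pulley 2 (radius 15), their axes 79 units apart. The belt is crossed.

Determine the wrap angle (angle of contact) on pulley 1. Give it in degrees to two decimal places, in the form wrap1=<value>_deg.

crossed belt: β = asin((r1+r2)/C) = asin(30/79) = 22.3180°
wrap1 = wrap2 = π + 2β = 224.6360°

wrap1=224.64_deg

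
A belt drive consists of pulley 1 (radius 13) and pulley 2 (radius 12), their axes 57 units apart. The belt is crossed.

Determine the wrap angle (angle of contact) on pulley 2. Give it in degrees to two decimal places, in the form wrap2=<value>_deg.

crossed belt: β = asin((r1+r2)/C) = asin(25/57) = 26.0144°
wrap1 = wrap2 = π + 2β = 232.0287°

wrap2=232.03_deg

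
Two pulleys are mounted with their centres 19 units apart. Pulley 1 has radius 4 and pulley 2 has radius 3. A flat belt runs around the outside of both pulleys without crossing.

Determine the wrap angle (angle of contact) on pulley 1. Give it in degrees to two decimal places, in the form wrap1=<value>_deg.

wrap1=186.03_deg

open belt: β = asin((r2−r1)/C) = asin(-1/19) = -3.0170°
wrap1 = π − 2β = 186.0339°
wrap2 = π + 2β = 173.9661°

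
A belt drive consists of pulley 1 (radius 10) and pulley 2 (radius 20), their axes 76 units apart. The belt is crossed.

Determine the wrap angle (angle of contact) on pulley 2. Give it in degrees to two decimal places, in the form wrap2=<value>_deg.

wrap2=226.50_deg

crossed belt: β = asin((r1+r2)/C) = asin(30/76) = 23.2496°
wrap1 = wrap2 = π + 2β = 226.4991°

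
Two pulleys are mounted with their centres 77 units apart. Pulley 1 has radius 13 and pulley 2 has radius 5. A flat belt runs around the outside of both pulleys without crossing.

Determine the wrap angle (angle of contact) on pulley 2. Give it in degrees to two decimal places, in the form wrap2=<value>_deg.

wrap2=168.07_deg

open belt: β = asin((r2−r1)/C) = asin(-8/77) = -5.9636°
wrap1 = π − 2β = 191.9271°
wrap2 = π + 2β = 168.0729°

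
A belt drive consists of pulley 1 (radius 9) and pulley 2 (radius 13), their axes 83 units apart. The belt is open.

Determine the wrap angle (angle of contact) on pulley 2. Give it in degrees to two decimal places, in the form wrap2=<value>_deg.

open belt: β = asin((r2−r1)/C) = asin(4/83) = 2.7623°
wrap1 = π − 2β = 174.4754°
wrap2 = π + 2β = 185.5246°

wrap2=185.52_deg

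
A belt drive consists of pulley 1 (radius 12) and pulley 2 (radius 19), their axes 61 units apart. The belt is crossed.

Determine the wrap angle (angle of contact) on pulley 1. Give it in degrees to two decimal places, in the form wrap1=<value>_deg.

crossed belt: β = asin((r1+r2)/C) = asin(31/61) = 30.5438°
wrap1 = wrap2 = π + 2β = 241.0876°

wrap1=241.09_deg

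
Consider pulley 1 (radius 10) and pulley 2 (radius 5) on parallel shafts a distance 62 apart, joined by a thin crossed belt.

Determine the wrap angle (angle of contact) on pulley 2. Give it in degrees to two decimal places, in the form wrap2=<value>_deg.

crossed belt: β = asin((r1+r2)/C) = asin(15/62) = 14.0008°
wrap1 = wrap2 = π + 2β = 208.0016°

wrap2=208.00_deg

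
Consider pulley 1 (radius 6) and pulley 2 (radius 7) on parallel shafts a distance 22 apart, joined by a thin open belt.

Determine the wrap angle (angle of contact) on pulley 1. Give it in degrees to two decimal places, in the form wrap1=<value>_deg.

open belt: β = asin((r2−r1)/C) = asin(1/22) = 2.6053°
wrap1 = π − 2β = 174.7895°
wrap2 = π + 2β = 185.2105°

wrap1=174.79_deg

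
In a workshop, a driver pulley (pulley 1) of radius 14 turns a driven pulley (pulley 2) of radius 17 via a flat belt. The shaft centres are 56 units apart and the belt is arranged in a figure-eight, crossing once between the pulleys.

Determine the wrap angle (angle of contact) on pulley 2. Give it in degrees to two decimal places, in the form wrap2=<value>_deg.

wrap2=247.22_deg

crossed belt: β = asin((r1+r2)/C) = asin(31/56) = 33.6124°
wrap1 = wrap2 = π + 2β = 247.2247°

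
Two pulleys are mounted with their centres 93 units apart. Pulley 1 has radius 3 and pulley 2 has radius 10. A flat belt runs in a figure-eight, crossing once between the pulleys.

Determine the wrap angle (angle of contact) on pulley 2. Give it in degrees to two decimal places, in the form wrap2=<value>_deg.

crossed belt: β = asin((r1+r2)/C) = asin(13/93) = 8.0354°
wrap1 = wrap2 = π + 2β = 196.0708°

wrap2=196.07_deg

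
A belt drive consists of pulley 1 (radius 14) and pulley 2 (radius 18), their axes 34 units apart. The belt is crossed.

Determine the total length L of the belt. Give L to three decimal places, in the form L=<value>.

crossed belt: β = asin((r1+r2)/C) = asin(32/34) = 70.2501°
wrap1 = wrap2 = π + 2β = 320.5002°
tangent length = C·cosβ = 11.4891
L = (r1+r2)·wrap + 2·C·cosβ = 32·5.5938 + 2·11.4891 = 201.9793

L=201.979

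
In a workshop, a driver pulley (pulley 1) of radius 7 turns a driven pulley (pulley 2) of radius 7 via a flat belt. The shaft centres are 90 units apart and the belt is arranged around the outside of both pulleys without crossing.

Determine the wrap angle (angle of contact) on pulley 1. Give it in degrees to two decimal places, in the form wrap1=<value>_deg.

wrap1=180.00_deg

open belt: β = asin((r2−r1)/C) = asin(0/90) = 0.0000°
wrap1 = π − 2β = 180.0000°
wrap2 = π + 2β = 180.0000°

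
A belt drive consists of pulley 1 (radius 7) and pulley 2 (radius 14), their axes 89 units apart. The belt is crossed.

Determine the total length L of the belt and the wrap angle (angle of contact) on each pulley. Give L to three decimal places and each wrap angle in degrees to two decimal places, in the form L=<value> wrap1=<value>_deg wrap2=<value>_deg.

L=248.952 wrap1=207.30_deg wrap2=207.30_deg

crossed belt: β = asin((r1+r2)/C) = asin(21/89) = 13.6479°
wrap1 = wrap2 = π + 2β = 207.2959°
tangent length = C·cosβ = 86.4870
L = (r1+r2)·wrap + 2·C·cosβ = 21·3.6180 + 2·86.4870 = 248.9519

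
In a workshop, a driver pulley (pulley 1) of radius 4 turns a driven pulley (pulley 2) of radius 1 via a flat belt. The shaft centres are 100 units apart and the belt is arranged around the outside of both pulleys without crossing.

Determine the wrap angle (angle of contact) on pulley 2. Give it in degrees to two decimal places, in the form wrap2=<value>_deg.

open belt: β = asin((r2−r1)/C) = asin(-3/100) = -1.7191°
wrap1 = π − 2β = 183.4383°
wrap2 = π + 2β = 176.5617°

wrap2=176.56_deg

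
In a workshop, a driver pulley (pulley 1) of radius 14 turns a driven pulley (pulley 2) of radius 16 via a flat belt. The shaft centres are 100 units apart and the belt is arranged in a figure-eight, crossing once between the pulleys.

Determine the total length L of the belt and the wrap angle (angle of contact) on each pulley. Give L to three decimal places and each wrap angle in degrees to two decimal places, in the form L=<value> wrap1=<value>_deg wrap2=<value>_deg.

L=303.317 wrap1=214.92_deg wrap2=214.92_deg

crossed belt: β = asin((r1+r2)/C) = asin(30/100) = 17.4576°
wrap1 = wrap2 = π + 2β = 214.9152°
tangent length = C·cosβ = 95.3939
L = (r1+r2)·wrap + 2·C·cosβ = 30·3.7510 + 2·95.3939 = 303.3172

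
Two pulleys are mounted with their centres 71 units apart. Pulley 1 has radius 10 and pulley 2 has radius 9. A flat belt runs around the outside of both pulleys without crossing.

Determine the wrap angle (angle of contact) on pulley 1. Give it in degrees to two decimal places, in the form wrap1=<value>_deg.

open belt: β = asin((r2−r1)/C) = asin(-1/71) = -0.8070°
wrap1 = π − 2β = 181.6140°
wrap2 = π + 2β = 178.3860°

wrap1=181.61_deg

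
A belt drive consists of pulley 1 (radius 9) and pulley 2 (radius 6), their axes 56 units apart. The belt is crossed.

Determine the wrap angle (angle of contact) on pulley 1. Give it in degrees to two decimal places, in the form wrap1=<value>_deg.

wrap1=211.07_deg

crossed belt: β = asin((r1+r2)/C) = asin(15/56) = 15.5368°
wrap1 = wrap2 = π + 2β = 211.0736°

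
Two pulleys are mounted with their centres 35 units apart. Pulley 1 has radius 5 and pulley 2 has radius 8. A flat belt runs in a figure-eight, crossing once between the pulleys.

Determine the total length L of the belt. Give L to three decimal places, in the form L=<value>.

crossed belt: β = asin((r1+r2)/C) = asin(13/35) = 21.8037°
wrap1 = wrap2 = π + 2β = 223.6075°
tangent length = C·cosβ = 32.4962
L = (r1+r2)·wrap + 2·C·cosβ = 13·3.9027 + 2·32.4962 = 115.7272

L=115.727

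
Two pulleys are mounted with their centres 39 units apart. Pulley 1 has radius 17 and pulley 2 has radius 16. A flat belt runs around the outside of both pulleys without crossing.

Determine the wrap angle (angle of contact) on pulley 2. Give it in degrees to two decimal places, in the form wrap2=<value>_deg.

open belt: β = asin((r2−r1)/C) = asin(-1/39) = -1.4693°
wrap1 = π − 2β = 182.9386°
wrap2 = π + 2β = 177.0614°

wrap2=177.06_deg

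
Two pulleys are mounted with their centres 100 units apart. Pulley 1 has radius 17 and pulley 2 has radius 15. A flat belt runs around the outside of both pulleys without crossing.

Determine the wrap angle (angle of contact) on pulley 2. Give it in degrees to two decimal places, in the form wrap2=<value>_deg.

wrap2=177.71_deg

open belt: β = asin((r2−r1)/C) = asin(-2/100) = -1.1460°
wrap1 = π − 2β = 182.2920°
wrap2 = π + 2β = 177.7080°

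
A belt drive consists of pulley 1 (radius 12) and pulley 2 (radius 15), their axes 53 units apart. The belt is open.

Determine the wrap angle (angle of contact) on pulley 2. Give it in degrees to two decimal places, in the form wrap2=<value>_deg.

wrap2=186.49_deg

open belt: β = asin((r2−r1)/C) = asin(3/53) = 3.2449°
wrap1 = π − 2β = 173.5102°
wrap2 = π + 2β = 186.4898°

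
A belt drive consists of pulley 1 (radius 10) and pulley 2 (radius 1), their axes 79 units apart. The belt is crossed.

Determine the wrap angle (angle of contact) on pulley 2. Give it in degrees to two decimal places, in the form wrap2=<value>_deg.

crossed belt: β = asin((r1+r2)/C) = asin(11/79) = 8.0039°
wrap1 = wrap2 = π + 2β = 196.0078°

wrap2=196.01_deg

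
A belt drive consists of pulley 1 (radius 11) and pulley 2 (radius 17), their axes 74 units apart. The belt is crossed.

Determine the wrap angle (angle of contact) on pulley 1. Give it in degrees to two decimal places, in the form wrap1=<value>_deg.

crossed belt: β = asin((r1+r2)/C) = asin(28/74) = 22.2333°
wrap1 = wrap2 = π + 2β = 224.4665°

wrap1=224.47_deg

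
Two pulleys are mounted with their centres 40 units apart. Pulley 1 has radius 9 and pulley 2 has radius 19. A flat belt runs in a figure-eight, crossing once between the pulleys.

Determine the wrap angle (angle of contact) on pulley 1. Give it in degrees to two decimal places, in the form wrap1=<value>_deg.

wrap1=268.85_deg

crossed belt: β = asin((r1+r2)/C) = asin(28/40) = 44.4270°
wrap1 = wrap2 = π + 2β = 268.8540°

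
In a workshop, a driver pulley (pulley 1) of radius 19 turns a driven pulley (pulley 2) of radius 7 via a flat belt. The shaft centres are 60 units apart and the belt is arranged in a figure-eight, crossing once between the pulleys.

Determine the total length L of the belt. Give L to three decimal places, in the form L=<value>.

L=213.135

crossed belt: β = asin((r1+r2)/C) = asin(26/60) = 25.6793°
wrap1 = wrap2 = π + 2β = 231.3586°
tangent length = C·cosβ = 54.0740
L = (r1+r2)·wrap + 2·C·cosβ = 26·4.0380 + 2·54.0740 = 213.1352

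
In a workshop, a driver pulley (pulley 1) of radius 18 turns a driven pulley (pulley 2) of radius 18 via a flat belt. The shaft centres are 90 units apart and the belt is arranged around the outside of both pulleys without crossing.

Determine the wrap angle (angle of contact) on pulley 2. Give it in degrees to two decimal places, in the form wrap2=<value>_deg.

wrap2=180.00_deg

open belt: β = asin((r2−r1)/C) = asin(0/90) = 0.0000°
wrap1 = π − 2β = 180.0000°
wrap2 = π + 2β = 180.0000°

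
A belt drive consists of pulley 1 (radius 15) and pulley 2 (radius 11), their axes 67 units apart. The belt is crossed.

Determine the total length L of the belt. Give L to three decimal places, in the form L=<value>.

L=225.904

crossed belt: β = asin((r1+r2)/C) = asin(26/67) = 22.8338°
wrap1 = wrap2 = π + 2β = 225.6676°
tangent length = C·cosβ = 61.7495
L = (r1+r2)·wrap + 2·C·cosβ = 26·3.9386 + 2·61.7495 = 225.9037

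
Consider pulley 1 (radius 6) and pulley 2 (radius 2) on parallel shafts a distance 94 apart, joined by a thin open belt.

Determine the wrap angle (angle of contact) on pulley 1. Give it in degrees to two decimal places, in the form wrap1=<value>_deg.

wrap1=184.88_deg

open belt: β = asin((r2−r1)/C) = asin(-4/94) = -2.4389°
wrap1 = π − 2β = 184.8777°
wrap2 = π + 2β = 175.1223°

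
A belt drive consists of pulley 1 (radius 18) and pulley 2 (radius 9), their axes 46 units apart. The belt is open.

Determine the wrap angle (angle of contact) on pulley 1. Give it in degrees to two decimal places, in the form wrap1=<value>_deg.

open belt: β = asin((r2−r1)/C) = asin(-9/46) = -11.2828°
wrap1 = π − 2β = 202.5656°
wrap2 = π + 2β = 157.4344°

wrap1=202.57_deg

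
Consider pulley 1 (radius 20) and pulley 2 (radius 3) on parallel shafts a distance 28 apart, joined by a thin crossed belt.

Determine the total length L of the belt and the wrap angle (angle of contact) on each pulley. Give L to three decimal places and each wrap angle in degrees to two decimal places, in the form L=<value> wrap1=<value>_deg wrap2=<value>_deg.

crossed belt: β = asin((r1+r2)/C) = asin(23/28) = 55.2281°
wrap1 = wrap2 = π + 2β = 290.4561°
tangent length = C·cosβ = 15.9687
L = (r1+r2)·wrap + 2·C·cosβ = 23·5.0694 + 2·15.9687 = 148.5340

L=148.534 wrap1=290.46_deg wrap2=290.46_deg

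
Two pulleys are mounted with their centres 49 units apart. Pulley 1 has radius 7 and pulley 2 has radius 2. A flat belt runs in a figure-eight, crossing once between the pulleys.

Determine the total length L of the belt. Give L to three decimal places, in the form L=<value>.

L=127.932

crossed belt: β = asin((r1+r2)/C) = asin(9/49) = 10.5838°
wrap1 = wrap2 = π + 2β = 201.1676°
tangent length = C·cosβ = 48.1664
L = (r1+r2)·wrap + 2·C·cosβ = 9·3.5110 + 2·48.1664 = 127.9321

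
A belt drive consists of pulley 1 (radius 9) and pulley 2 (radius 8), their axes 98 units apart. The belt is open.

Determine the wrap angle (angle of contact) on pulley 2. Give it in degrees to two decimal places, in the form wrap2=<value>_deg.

open belt: β = asin((r2−r1)/C) = asin(-1/98) = -0.5847°
wrap1 = π − 2β = 181.1693°
wrap2 = π + 2β = 178.8307°

wrap2=178.83_deg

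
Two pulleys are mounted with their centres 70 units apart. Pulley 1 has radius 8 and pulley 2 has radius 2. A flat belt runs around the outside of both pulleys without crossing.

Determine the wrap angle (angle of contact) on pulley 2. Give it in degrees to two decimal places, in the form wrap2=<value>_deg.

open belt: β = asin((r2−r1)/C) = asin(-6/70) = -4.9171°
wrap1 = π − 2β = 189.8342°
wrap2 = π + 2β = 170.1658°

wrap2=170.17_deg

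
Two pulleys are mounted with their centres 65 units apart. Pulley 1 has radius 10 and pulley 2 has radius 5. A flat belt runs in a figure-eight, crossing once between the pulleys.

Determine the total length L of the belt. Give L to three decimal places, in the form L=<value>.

L=180.601

crossed belt: β = asin((r1+r2)/C) = asin(15/65) = 13.3424°
wrap1 = wrap2 = π + 2β = 206.6847°
tangent length = C·cosβ = 63.2456
L = (r1+r2)·wrap + 2·C·cosβ = 15·3.6073 + 2·63.2456 = 180.6010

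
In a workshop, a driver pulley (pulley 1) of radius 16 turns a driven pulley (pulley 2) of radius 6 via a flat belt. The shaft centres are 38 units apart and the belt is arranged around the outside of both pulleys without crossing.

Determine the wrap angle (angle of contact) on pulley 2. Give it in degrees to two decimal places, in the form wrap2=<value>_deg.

open belt: β = asin((r2−r1)/C) = asin(-10/38) = -15.2575°
wrap1 = π − 2β = 210.5150°
wrap2 = π + 2β = 149.4850°

wrap2=149.48_deg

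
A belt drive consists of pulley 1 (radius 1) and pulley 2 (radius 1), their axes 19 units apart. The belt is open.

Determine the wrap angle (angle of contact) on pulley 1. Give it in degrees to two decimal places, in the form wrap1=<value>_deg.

wrap1=180.00_deg

open belt: β = asin((r2−r1)/C) = asin(0/19) = 0.0000°
wrap1 = π − 2β = 180.0000°
wrap2 = π + 2β = 180.0000°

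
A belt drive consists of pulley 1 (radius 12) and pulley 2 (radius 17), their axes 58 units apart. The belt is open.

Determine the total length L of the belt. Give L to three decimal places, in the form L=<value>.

open belt: β = asin((r2−r1)/C) = asin(5/58) = 4.9454°
wrap1 = π − 2β = 170.1091°
wrap2 = π + 2β = 189.8909°
tangent length = C·cosβ = 57.7841
L = r1·wrap1 + r2·wrap2 + 2·C·cosβ = 12·2.9690 + 17·3.3142 + 2·57.7841 = 207.5375

L=207.537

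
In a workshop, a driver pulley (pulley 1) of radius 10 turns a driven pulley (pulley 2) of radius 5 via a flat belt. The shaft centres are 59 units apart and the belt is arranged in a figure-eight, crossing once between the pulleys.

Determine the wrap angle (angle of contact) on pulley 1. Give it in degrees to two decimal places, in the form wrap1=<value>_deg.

crossed belt: β = asin((r1+r2)/C) = asin(15/59) = 14.7284°
wrap1 = wrap2 = π + 2β = 209.4568°

wrap1=209.46_deg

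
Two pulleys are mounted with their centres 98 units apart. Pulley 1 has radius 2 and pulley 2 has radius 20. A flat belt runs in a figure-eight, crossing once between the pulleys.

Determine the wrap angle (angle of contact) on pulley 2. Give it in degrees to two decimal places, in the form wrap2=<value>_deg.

crossed belt: β = asin((r1+r2)/C) = asin(22/98) = 12.9729°
wrap1 = wrap2 = π + 2β = 205.9458°

wrap2=205.95_deg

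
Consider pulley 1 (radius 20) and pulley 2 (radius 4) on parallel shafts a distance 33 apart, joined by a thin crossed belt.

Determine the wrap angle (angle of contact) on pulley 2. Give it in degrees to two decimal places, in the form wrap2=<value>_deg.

crossed belt: β = asin((r1+r2)/C) = asin(24/33) = 46.6582°
wrap1 = wrap2 = π + 2β = 273.3165°

wrap2=273.32_deg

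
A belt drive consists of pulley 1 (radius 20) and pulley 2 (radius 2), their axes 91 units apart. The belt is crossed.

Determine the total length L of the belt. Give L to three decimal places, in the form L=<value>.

crossed belt: β = asin((r1+r2)/C) = asin(22/91) = 13.9903°
wrap1 = wrap2 = π + 2β = 207.9807°
tangent length = C·cosβ = 88.3006
L = (r1+r2)·wrap + 2·C·cosβ = 22·3.6299 + 2·88.3006 = 256.4601

L=256.460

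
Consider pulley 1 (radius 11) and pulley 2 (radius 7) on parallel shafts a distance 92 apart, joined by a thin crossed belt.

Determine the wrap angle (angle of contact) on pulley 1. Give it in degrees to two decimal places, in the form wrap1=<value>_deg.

crossed belt: β = asin((r1+r2)/C) = asin(18/92) = 11.2828°
wrap1 = wrap2 = π + 2β = 202.5656°

wrap1=202.57_deg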